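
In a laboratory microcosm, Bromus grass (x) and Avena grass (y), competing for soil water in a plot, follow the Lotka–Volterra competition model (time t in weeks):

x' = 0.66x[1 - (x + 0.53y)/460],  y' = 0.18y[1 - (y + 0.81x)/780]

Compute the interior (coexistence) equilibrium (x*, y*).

x* ≈ 81.7, y* ≈ 714

Setting both brackets to zero gives the nullclines x + 0.53y = 460 and 0.81x + y = 780.
Substituting y = 780 - 0.81x into the first: x(1 - 0.53·0.81) = 460 - 0.53·780.
So x* = 46.6/0.571 = 81.7, and then y* = 780 - 0.81·81.7 = 714.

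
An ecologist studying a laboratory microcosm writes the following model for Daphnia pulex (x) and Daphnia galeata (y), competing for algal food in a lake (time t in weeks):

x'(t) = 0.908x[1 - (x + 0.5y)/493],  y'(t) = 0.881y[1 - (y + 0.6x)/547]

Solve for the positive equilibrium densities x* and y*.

x* ≈ 314, y* ≈ 359

Setting both brackets to zero gives the nullclines x + 0.5y = 493 and 0.6x + y = 547.
Substituting y = 547 - 0.6x into the first: x(1 - 0.5·0.6) = 493 - 0.5·547.
So x* = 220/0.7 = 314, and then y* = 547 - 0.6·314 = 359.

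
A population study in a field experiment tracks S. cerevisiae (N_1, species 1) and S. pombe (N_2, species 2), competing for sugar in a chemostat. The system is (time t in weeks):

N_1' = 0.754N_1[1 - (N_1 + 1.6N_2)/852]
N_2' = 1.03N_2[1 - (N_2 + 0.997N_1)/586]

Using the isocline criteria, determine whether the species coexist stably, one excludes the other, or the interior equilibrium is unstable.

unstable coexistence (outcome depends on initial conditions)

Compare the nullcline intercepts: K1/α12 = 852/1.6 = 532 < K2 = 586; K2/α21 = 586/0.997 = 588 < K1 = 852.
Since both are reversed, neither can invade when rare; the interior point is a saddle.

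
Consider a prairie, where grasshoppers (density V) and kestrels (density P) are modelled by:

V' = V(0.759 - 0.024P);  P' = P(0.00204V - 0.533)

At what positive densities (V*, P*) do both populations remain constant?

V* ≈ 261, P* ≈ 31.6

Set dP/dt = 0 with P > 0: 0.00204V - 0.533 = 0, so V* = 0.533/0.00204 = 261.
Set dV/dt = 0 with V > 0: 0.759 - 0.024P = 0, so P* = 0.759/0.024 = 31.6.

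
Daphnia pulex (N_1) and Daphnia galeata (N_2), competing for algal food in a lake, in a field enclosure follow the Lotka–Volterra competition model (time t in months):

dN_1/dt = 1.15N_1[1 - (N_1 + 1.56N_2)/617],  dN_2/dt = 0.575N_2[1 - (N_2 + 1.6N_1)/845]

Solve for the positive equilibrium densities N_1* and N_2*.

Setting both brackets to zero gives the nullclines N_1 + 1.56N_2 = 617 and 1.6N_1 + N_2 = 845.
Substituting N_2 = 845 - 1.6N_1 into the first: N_1(1 - 1.56·1.6) = 617 - 1.56·845.
So N_1* = -701/-1.5 = 469, and then N_2* = 845 - 1.6·469 = 95.1.

N_1* ≈ 469, N_2* ≈ 95.1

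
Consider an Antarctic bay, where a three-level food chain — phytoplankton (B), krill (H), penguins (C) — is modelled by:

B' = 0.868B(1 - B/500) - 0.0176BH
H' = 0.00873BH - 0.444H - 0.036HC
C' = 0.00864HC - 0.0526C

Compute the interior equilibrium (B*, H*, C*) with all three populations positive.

B* ≈ 438, H* ≈ 6.09, C* ≈ 93.9

From dC/dt = 0: 0.00864H* = 0.0526, so H* = 6.09.
From dB/dt = 0: 0.868(1 - B*/500) = 0.0176·6.09, giving B* = 500·(1 - 0.123) = 438.
From dH/dt = 0: 0.00873·438 - 0.444 = 0.036C*, so C* = 3.38/0.036 = 93.9.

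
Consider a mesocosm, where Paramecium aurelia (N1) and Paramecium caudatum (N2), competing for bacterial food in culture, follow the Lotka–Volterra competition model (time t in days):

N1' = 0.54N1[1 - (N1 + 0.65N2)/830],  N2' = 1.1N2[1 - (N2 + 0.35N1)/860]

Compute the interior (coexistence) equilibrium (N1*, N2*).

Setting both brackets to zero gives the nullclines N1 + 0.65N2 = 830 and 0.35N1 + N2 = 860.
Substituting N2 = 860 - 0.35N1 into the first: N1(1 - 0.65·0.35) = 830 - 0.65·860.
So N1* = 271/0.772 = 351, and then N2* = 860 - 0.35·351 = 737.

N1* ≈ 351, N2* ≈ 737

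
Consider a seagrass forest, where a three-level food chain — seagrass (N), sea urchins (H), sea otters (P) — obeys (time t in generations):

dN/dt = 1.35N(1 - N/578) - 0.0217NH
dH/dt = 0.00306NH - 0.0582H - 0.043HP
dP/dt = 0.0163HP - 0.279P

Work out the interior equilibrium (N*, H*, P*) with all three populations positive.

From dP/dt = 0: 0.0163H* = 0.279, so H* = 17.1.
From dN/dt = 0: 1.35(1 - N*/578) = 0.0217·17.1, giving N* = 578·(1 - 0.275) = 419.
From dH/dt = 0: 0.00306·419 - 0.0582 = 0.043P*, so P* = 1.22/0.043 = 28.5.

N* ≈ 419, H* ≈ 17.1, P* ≈ 28.5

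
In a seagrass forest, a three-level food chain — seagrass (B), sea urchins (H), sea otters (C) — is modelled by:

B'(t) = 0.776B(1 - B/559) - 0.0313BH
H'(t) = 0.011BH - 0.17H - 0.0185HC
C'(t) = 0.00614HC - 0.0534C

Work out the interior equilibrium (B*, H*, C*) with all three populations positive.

From dC/dt = 0: 0.00614H* = 0.0534, so H* = 8.7.
From dB/dt = 0: 0.776(1 - B*/559) = 0.0313·8.7, giving B* = 559·(1 - 0.351) = 363.
From dH/dt = 0: 0.011·363 - 0.17 = 0.0185C*, so C* = 3.82/0.0185 = 207.

B* ≈ 363, H* ≈ 8.7, C* ≈ 207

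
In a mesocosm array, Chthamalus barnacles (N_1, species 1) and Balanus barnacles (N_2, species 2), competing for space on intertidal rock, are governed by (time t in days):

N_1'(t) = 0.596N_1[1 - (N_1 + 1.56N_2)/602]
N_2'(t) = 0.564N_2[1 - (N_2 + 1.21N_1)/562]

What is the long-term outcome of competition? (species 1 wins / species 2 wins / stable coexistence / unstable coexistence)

Compare the nullcline intercepts: K1/α12 = 602/1.56 = 386 < K2 = 562; K2/α21 = 562/1.21 = 464 < K1 = 602.
Since both are reversed, neither can invade when rare; the interior point is a saddle.

unstable coexistence (outcome depends on initial conditions)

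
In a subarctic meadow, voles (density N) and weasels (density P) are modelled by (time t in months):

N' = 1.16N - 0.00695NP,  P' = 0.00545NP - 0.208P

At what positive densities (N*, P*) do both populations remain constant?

N* ≈ 38.2, P* ≈ 167

Set dP/dt = 0 with P > 0: 0.00545N - 0.208 = 0, so N* = 0.208/0.00545 = 38.2.
Set dN/dt = 0 with N > 0: 1.16 - 0.00695P = 0, so P* = 1.16/0.00695 = 167.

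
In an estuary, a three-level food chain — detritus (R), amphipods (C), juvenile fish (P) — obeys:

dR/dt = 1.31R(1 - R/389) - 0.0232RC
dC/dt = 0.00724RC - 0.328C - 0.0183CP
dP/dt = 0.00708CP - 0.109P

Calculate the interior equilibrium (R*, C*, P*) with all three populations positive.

R* ≈ 283, C* ≈ 15.4, P* ≈ 94

From dP/dt = 0: 0.00708C* = 0.109, so C* = 15.4.
From dR/dt = 0: 1.31(1 - R*/389) = 0.0232·15.4, giving R* = 389·(1 - 0.273) = 283.
From dC/dt = 0: 0.00724·283 - 0.328 = 0.0183P*, so P* = 1.72/0.0183 = 94.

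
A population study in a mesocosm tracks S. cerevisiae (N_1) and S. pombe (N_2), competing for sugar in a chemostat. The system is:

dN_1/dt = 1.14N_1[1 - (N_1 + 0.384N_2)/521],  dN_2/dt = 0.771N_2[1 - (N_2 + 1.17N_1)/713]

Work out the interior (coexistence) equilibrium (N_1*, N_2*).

Setting both brackets to zero gives the nullclines N_1 + 0.384N_2 = 521 and 1.17N_1 + N_2 = 713.
Substituting N_2 = 713 - 1.17N_1 into the first: N_1(1 - 0.384·1.17) = 521 - 0.384·713.
So N_1* = 247/0.551 = 449, and then N_2* = 713 - 1.17·449 = 188.

N_1* ≈ 449, N_2* ≈ 188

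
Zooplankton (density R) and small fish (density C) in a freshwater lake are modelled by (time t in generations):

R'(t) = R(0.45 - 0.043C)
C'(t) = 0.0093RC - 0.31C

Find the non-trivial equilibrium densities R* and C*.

R* ≈ 33.3, C* ≈ 10.5

Set dC/dt = 0 with C > 0: 0.0093R - 0.31 = 0, so R* = 0.31/0.0093 = 33.3.
Set dR/dt = 0 with R > 0: 0.45 - 0.043C = 0, so C* = 0.45/0.043 = 10.5.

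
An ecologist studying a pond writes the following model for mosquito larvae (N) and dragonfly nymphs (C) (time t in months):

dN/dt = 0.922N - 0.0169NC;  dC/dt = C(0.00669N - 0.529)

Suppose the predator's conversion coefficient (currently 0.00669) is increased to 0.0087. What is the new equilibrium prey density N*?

At the interior fixed point, setting dC/dt = 0 with C > 0 fixes N* = (predator death rate)/(NC coefficient) — independent of the other coefficients.
With the change, N* = 0.529/0.0087 = 60.8; it falls from 79.1.

N* ≈ 60.8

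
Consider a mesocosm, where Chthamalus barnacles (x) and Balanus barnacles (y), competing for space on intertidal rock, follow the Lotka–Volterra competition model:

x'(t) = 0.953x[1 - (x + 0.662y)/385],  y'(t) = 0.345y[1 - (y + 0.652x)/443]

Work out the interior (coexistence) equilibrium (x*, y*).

Setting both brackets to zero gives the nullclines x + 0.662y = 385 and 0.652x + y = 443.
Substituting y = 443 - 0.652x into the first: x(1 - 0.662·0.652) = 385 - 0.662·443.
So x* = 91.7/0.568 = 161, and then y* = 443 - 0.652·161 = 338.

x* ≈ 161, y* ≈ 338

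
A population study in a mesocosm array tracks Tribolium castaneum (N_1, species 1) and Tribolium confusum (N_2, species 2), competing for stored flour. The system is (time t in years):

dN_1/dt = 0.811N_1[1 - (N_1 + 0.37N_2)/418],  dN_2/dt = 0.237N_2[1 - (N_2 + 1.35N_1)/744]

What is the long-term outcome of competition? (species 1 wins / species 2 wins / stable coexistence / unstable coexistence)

stable coexistence

Compare the nullcline intercepts: K1/α12 = 418/0.37 = 1130 > K2 = 744; K2/α21 = 744/1.35 = 551 > K1 = 418.
Since both inequalities hold, each species can invade when rare, so the interior equilibrium is stable.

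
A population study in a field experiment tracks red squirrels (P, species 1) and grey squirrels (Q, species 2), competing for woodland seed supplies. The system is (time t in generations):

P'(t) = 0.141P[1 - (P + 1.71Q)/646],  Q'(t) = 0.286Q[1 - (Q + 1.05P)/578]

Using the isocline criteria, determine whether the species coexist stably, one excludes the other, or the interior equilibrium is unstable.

Compare the nullcline intercepts: K1/α12 = 646/1.71 = 378 < K2 = 578; K2/α21 = 578/1.05 = 550 < K1 = 646.
Since both are reversed, neither can invade when rare; the interior point is a saddle.

unstable coexistence (outcome depends on initial conditions)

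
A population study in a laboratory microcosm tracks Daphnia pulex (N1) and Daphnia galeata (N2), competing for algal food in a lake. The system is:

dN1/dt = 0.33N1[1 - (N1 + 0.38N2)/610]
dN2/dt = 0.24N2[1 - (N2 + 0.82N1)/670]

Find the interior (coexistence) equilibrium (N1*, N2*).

Setting both brackets to zero gives the nullclines N1 + 0.38N2 = 610 and 0.82N1 + N2 = 670.
Substituting N2 = 670 - 0.82N1 into the first: N1(1 - 0.38·0.82) = 610 - 0.38·670.
So N1* = 355/0.688 = 516, and then N2* = 670 - 0.82·516 = 247.

N1* ≈ 516, N2* ≈ 247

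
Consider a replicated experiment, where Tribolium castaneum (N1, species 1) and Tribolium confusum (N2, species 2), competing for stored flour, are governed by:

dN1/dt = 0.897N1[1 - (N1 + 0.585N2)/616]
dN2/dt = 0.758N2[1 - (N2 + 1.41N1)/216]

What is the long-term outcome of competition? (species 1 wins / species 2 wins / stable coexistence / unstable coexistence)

Compare the nullcline intercepts: K1/α12 = 616/0.585 = 1050 > K2 = 216; K2/α21 = 216/1.41 = 153 < K1 = 616.
Since the inequalities point opposite ways, species 1 can invade but species 2 cannot.

species 1 excludes species 2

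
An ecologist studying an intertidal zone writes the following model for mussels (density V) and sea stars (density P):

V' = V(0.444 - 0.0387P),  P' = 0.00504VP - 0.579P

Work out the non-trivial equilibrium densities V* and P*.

Set dP/dt = 0 with P > 0: 0.00504V - 0.579 = 0, so V* = 0.579/0.00504 = 115.
Set dV/dt = 0 with V > 0: 0.444 - 0.0387P = 0, so P* = 0.444/0.0387 = 11.5.

V* ≈ 115, P* ≈ 11.5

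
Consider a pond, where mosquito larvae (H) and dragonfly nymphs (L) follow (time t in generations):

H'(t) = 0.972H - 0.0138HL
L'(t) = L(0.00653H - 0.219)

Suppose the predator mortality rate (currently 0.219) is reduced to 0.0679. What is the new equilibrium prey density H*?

H* ≈ 10.4

At the interior fixed point, setting dL/dt = 0 with L > 0 fixes H* = (predator death rate)/(HL coefficient) — independent of the other coefficients.
With the change, H* = 0.0679/0.00653 = 10.4; it falls from 33.5.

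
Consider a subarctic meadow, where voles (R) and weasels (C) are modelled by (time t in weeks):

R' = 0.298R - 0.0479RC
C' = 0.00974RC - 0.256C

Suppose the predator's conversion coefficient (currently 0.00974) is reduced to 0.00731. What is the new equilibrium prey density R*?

R* ≈ 35

At the interior fixed point, setting dC/dt = 0 with C > 0 fixes R* = (predator death rate)/(RC coefficient) — independent of the other coefficients.
With the change, R* = 0.256/0.00731 = 35; it rises from 26.3.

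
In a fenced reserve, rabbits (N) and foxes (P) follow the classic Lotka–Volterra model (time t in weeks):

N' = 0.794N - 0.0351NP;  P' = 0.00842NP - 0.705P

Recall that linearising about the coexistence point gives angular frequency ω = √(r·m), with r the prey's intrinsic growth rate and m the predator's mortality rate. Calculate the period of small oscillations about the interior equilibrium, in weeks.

T ≈ 8.4 weeks

Here r = 0.794 and m = 0.705, so r·m = 0.56.
ω = √0.56 = 0.748 per week, hence T = 2π/ω ≈ 8.4 weeks.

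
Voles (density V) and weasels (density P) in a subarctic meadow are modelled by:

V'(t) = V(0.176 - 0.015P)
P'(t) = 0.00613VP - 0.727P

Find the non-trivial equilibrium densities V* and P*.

V* ≈ 119, P* ≈ 11.7

Set dP/dt = 0 with P > 0: 0.00613V - 0.727 = 0, so V* = 0.727/0.00613 = 119.
Set dV/dt = 0 with V > 0: 0.176 - 0.015P = 0, so P* = 0.176/0.015 = 11.7.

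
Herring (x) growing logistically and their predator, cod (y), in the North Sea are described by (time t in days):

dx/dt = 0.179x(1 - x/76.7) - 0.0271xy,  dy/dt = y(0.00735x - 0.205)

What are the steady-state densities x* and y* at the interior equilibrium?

From dy/dt = 0 with y > 0: 0.00735x* = 0.205, so x* = 27.9.
Substitute into dx/dt = 0: 0.179(1 - 27.9/76.7) = 0.0271y*.
The bracket is 0.636, giving y* = 0.114/0.0271 = 4.2.

x* ≈ 27.9, y* ≈ 4.2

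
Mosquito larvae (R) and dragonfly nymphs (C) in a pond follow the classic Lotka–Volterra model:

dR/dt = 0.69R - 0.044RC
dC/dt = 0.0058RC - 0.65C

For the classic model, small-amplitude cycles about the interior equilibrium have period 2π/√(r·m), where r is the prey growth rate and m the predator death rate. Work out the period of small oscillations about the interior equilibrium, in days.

Here r = 0.69 and m = 0.65, so r·m = 0.448.
ω = √0.448 = 0.67 per day, hence T = 2π/ω ≈ 9.38 days.

T ≈ 9.38 days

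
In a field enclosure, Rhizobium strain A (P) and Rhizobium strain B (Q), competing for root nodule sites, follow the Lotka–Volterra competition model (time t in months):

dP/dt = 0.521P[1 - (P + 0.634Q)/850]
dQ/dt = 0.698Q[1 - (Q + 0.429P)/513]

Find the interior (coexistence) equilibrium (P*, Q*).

Setting both brackets to zero gives the nullclines P + 0.634Q = 850 and 0.429P + Q = 513.
Substituting Q = 513 - 0.429P into the first: P(1 - 0.634·0.429) = 850 - 0.634·513.
So P* = 525/0.728 = 721, and then Q* = 513 - 0.429·721 = 204.

P* ≈ 721, Q* ≈ 204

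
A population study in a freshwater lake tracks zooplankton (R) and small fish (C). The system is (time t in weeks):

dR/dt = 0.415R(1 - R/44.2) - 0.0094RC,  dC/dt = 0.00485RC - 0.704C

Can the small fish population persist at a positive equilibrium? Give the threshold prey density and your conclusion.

Threshold R = 145; K < 145, so no, the predator goes extinct.

The predator equation gives dC/dt > 0 only when R > 0.704/0.00485 = 145.
Without the predator, R → K = 44.2. Since 44.2 < 145, the predator cannot invade.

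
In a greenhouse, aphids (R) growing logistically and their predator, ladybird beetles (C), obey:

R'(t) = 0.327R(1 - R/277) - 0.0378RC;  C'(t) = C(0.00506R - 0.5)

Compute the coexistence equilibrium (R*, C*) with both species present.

From dC/dt = 0 with C > 0: 0.00506R* = 0.5, so R* = 98.8.
Substitute into dR/dt = 0: 0.327(1 - 98.8/277) = 0.0378C*.
The bracket is 0.643, giving C* = 0.21/0.0378 = 5.56.

R* ≈ 98.8, C* ≈ 5.56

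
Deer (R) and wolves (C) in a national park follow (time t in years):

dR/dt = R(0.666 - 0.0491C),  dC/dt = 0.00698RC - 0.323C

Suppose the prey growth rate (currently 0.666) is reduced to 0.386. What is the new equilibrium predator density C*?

At the interior fixed point, setting dR/dt = 0 with R > 0 fixes C* = (prey growth rate)/(RC coefficient) — independent of the other coefficients.
With the change, C* = 0.386/0.0491 = 7.86; it falls from 13.6.

C* ≈ 7.86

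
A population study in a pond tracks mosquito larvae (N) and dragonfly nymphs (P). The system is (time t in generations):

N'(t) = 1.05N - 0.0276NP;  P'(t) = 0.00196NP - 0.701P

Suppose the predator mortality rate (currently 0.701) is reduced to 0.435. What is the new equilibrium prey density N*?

At the interior fixed point, setting dP/dt = 0 with P > 0 fixes N* = (predator death rate)/(NP coefficient) — independent of the other coefficients.
With the change, N* = 0.435/0.00196 = 222; it falls from 358.

N* ≈ 222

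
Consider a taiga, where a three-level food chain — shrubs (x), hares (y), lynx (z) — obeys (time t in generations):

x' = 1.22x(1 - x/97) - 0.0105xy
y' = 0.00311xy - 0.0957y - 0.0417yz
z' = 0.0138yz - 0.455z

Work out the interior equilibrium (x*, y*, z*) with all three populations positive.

x* ≈ 69.5, y* ≈ 33, z* ≈ 2.89

From dz/dt = 0: 0.0138y* = 0.455, so y* = 33.
From dx/dt = 0: 1.22(1 - x*/97) = 0.0105·33, giving x* = 97·(1 - 0.284) = 69.5.
From dy/dt = 0: 0.00311·69.5 - 0.0957 = 0.0417z*, so z* = 0.12/0.0417 = 2.89.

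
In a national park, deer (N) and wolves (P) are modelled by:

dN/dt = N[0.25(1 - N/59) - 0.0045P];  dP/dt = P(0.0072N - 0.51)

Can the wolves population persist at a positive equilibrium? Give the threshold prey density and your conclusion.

The predator equation gives dP/dt > 0 only when N > 0.51/0.0072 = 70.8.
Without the predator, N → K = 59. Since 59 < 70.8, the predator cannot invade.

Threshold N = 70.8; K < 70.8, so no, the predator goes extinct.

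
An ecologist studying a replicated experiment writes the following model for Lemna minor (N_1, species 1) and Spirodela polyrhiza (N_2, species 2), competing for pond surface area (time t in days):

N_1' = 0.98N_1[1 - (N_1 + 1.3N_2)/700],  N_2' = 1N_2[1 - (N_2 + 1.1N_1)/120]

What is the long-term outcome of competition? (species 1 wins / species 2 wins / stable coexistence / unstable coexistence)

species 1 excludes species 2

Compare the nullcline intercepts: K1/α12 = 700/1.3 = 538 > K2 = 120; K2/α21 = 120/1.1 = 109 < K1 = 700.
Since the inequalities point opposite ways, species 1 can invade but species 2 cannot.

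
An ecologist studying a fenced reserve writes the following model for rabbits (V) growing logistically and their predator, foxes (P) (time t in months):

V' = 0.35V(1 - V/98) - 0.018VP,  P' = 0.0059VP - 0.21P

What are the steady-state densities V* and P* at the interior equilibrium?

From dP/dt = 0 with P > 0: 0.0059V* = 0.21, so V* = 35.6.
Substitute into dV/dt = 0: 0.35(1 - 35.6/98) = 0.018P*.
The bracket is 0.637, giving P* = 0.223/0.018 = 12.4.

V* ≈ 35.6, P* ≈ 12.4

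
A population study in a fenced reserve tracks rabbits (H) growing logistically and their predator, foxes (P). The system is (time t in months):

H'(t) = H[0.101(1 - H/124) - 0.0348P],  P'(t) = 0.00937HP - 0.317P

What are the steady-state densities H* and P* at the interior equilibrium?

From dP/dt = 0 with P > 0: 0.00937H* = 0.317, so H* = 33.8.
Substitute into dH/dt = 0: 0.101(1 - 33.8/124) = 0.0348P*.
The bracket is 0.727, giving P* = 0.0734/0.0348 = 2.11.

H* ≈ 33.8, P* ≈ 2.11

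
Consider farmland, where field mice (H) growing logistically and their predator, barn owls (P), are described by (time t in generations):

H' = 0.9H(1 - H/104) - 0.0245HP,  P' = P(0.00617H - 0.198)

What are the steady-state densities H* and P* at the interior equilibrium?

From dP/dt = 0 with P > 0: 0.00617H* = 0.198, so H* = 32.1.
Substitute into dH/dt = 0: 0.9(1 - 32.1/104) = 0.0245P*.
The bracket is 0.691, giving P* = 0.622/0.0245 = 25.4.

H* ≈ 32.1, P* ≈ 25.4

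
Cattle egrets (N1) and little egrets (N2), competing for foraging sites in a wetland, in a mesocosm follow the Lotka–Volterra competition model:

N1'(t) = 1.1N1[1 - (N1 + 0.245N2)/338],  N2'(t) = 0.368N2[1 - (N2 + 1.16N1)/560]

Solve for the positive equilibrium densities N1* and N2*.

Setting both brackets to zero gives the nullclines N1 + 0.245N2 = 338 and 1.16N1 + N2 = 560.
Substituting N2 = 560 - 1.16N1 into the first: N1(1 - 0.245·1.16) = 338 - 0.245·560.
So N1* = 201/0.716 = 281, and then N2* = 560 - 1.16·281 = 235.

N1* ≈ 281, N2* ≈ 235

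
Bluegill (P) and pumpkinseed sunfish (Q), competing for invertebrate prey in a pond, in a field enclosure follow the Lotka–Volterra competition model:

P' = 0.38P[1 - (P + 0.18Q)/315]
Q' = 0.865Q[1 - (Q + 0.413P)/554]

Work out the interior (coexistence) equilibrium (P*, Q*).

Setting both brackets to zero gives the nullclines P + 0.18Q = 315 and 0.413P + Q = 554.
Substituting Q = 554 - 0.413P into the first: P(1 - 0.18·0.413) = 315 - 0.18·554.
So P* = 215/0.926 = 233, and then Q* = 554 - 0.413·233 = 458.

P* ≈ 233, Q* ≈ 458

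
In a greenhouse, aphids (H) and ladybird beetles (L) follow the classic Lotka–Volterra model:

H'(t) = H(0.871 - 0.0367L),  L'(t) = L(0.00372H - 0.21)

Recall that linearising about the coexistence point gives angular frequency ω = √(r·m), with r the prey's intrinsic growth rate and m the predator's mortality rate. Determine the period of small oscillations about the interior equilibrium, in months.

Here r = 0.871 and m = 0.21, so r·m = 0.183.
ω = √0.183 = 0.428 per month, hence T = 2π/ω ≈ 14.7 months.

T ≈ 14.7 months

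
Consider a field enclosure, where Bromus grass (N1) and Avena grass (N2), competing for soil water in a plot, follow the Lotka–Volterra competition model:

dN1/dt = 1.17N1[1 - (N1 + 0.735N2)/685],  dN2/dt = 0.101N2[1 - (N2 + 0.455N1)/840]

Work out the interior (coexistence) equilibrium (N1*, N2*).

N1* ≈ 102, N2* ≈ 794

Setting both brackets to zero gives the nullclines N1 + 0.735N2 = 685 and 0.455N1 + N2 = 840.
Substituting N2 = 840 - 0.455N1 into the first: N1(1 - 0.735·0.455) = 685 - 0.735·840.
So N1* = 67.6/0.666 = 102, and then N2* = 840 - 0.455·102 = 794.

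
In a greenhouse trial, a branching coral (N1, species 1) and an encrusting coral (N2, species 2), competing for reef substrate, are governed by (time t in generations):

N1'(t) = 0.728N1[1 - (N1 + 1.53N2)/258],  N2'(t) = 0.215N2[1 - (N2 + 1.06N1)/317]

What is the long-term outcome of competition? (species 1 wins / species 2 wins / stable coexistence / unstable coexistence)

Compare the nullcline intercepts: K1/α12 = 258/1.53 = 169 < K2 = 317; K2/α21 = 317/1.06 = 299 > K1 = 258.
Since the inequalities point opposite ways, species 2 can invade but species 1 cannot.

species 2 excludes species 1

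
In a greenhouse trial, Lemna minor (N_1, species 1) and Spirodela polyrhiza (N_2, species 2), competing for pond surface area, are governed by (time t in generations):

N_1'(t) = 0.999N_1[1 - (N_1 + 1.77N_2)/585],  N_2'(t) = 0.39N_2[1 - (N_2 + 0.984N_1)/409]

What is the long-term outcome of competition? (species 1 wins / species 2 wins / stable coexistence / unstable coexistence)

unstable coexistence (outcome depends on initial conditions)

Compare the nullcline intercepts: K1/α12 = 585/1.77 = 331 < K2 = 409; K2/α21 = 409/0.984 = 416 < K1 = 585.
Since both are reversed, neither can invade when rare; the interior point is a saddle.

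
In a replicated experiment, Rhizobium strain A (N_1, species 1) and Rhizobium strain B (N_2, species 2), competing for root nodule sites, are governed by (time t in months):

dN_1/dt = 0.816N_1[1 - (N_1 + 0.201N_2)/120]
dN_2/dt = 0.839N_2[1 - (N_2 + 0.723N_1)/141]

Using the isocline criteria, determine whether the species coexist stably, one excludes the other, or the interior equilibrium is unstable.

Compare the nullcline intercepts: K1/α12 = 120/0.201 = 597 > K2 = 141; K2/α21 = 141/0.723 = 195 > K1 = 120.
Since both inequalities hold, each species can invade when rare, so the interior equilibrium is stable.

stable coexistence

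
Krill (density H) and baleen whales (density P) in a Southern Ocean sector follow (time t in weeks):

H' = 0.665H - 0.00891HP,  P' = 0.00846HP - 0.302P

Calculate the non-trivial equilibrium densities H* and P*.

Set dP/dt = 0 with P > 0: 0.00846H - 0.302 = 0, so H* = 0.302/0.00846 = 35.7.
Set dH/dt = 0 with H > 0: 0.665 - 0.00891P = 0, so P* = 0.665/0.00891 = 74.6.

H* ≈ 35.7, P* ≈ 74.6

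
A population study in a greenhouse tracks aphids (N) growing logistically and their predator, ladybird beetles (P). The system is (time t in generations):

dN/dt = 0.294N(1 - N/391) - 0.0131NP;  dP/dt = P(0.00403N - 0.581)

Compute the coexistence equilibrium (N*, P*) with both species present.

From dP/dt = 0 with P > 0: 0.00403N* = 0.581, so N* = 144.
Substitute into dN/dt = 0: 0.294(1 - 144/391) = 0.0131P*.
The bracket is 0.631, giving P* = 0.186/0.0131 = 14.2.

N* ≈ 144, P* ≈ 14.2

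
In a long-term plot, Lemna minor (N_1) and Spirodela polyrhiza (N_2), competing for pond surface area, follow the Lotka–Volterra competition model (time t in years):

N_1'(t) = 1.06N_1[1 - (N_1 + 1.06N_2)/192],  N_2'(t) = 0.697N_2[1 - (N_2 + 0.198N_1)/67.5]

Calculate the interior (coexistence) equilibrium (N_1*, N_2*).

N_1* ≈ 152, N_2* ≈ 37.3

Setting both brackets to zero gives the nullclines N_1 + 1.06N_2 = 192 and 0.198N_1 + N_2 = 67.5.
Substituting N_2 = 67.5 - 0.198N_1 into the first: N_1(1 - 1.06·0.198) = 192 - 1.06·67.5.
So N_1* = 120/0.79 = 152, and then N_2* = 67.5 - 0.198·152 = 37.3.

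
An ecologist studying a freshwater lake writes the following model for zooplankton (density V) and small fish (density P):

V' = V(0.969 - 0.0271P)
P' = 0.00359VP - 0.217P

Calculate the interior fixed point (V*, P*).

V* ≈ 60.4, P* ≈ 35.8

Set dP/dt = 0 with P > 0: 0.00359V - 0.217 = 0, so V* = 0.217/0.00359 = 60.4.
Set dV/dt = 0 with V > 0: 0.969 - 0.0271P = 0, so P* = 0.969/0.0271 = 35.8.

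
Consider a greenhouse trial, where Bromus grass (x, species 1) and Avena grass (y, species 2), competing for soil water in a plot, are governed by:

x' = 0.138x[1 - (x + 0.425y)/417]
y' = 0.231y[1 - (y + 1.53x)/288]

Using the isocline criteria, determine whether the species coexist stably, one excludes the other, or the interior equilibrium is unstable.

Compare the nullcline intercepts: K1/α12 = 417/0.425 = 981 > K2 = 288; K2/α21 = 288/1.53 = 188 < K1 = 417.
Since the inequalities point opposite ways, species 1 can invade but species 2 cannot.

species 1 excludes species 2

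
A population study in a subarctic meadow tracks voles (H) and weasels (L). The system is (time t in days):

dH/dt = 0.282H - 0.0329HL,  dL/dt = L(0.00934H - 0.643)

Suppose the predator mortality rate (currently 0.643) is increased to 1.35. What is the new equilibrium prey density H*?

At the interior fixed point, setting dL/dt = 0 with L > 0 fixes H* = (predator death rate)/(HL coefficient) — independent of the other coefficients.
With the change, H* = 1.35/0.00934 = 145; it rises from 68.8.

H* ≈ 145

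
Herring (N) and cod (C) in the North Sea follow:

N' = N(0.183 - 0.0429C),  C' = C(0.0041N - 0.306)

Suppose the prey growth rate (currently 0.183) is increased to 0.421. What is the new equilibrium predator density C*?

At the interior fixed point, setting dN/dt = 0 with N > 0 fixes C* = (prey growth rate)/(NC coefficient) — independent of the other coefficients.
With the change, C* = 0.421/0.0429 = 9.81; it rises from 4.27.

C* ≈ 9.81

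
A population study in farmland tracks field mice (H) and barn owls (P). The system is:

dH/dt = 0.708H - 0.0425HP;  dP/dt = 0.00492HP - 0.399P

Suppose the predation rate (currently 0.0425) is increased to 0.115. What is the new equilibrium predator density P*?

At the interior fixed point, setting dH/dt = 0 with H > 0 fixes P* = (prey growth rate)/(HP coefficient) — independent of the other coefficients.
With the change, P* = 0.708/0.115 = 6.16; it falls from 16.7.

P* ≈ 6.16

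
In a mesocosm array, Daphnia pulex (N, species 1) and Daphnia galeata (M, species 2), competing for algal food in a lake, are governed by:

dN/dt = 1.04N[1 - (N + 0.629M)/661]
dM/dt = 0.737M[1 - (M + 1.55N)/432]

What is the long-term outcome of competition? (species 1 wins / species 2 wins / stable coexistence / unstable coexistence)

species 1 excludes species 2

Compare the nullcline intercepts: K1/α12 = 661/0.629 = 1050 > K2 = 432; K2/α21 = 432/1.55 = 279 < K1 = 661.
Since the inequalities point opposite ways, species 1 can invade but species 2 cannot.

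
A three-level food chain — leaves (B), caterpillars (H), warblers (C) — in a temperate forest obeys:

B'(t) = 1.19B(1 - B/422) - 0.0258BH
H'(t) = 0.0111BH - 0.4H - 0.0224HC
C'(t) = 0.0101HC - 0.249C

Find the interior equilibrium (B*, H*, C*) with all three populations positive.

B* ≈ 196, H* ≈ 24.7, C* ≈ 79.5

From dC/dt = 0: 0.0101H* = 0.249, so H* = 24.7.
From dB/dt = 0: 1.19(1 - B*/422) = 0.0258·24.7, giving B* = 422·(1 - 0.535) = 196.
From dH/dt = 0: 0.0111·196 - 0.4 = 0.0224C*, so C* = 1.78/0.0224 = 79.5.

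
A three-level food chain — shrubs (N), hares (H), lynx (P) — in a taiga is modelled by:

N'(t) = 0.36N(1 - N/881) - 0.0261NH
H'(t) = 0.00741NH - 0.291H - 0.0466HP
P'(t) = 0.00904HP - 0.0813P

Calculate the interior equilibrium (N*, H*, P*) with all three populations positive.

From dP/dt = 0: 0.00904H* = 0.0813, so H* = 8.99.
From dN/dt = 0: 0.36(1 - N*/881) = 0.0261·8.99, giving N* = 881·(1 - 0.652) = 307.
From dH/dt = 0: 0.00741·307 - 0.291 = 0.0466P*, so P* = 1.98/0.0466 = 42.5.

N* ≈ 307, H* ≈ 8.99, P* ≈ 42.5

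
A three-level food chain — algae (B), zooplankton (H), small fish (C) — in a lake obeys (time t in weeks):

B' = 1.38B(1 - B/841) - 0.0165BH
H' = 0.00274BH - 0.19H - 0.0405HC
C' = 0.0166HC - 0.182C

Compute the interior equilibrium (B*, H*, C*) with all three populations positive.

B* ≈ 731, H* ≈ 11, C* ≈ 44.7

From dC/dt = 0: 0.0166H* = 0.182, so H* = 11.
From dB/dt = 0: 1.38(1 - B*/841) = 0.0165·11, giving B* = 841·(1 - 0.131) = 731.
From dH/dt = 0: 0.00274·731 - 0.19 = 0.0405C*, so C* = 1.81/0.0405 = 44.7.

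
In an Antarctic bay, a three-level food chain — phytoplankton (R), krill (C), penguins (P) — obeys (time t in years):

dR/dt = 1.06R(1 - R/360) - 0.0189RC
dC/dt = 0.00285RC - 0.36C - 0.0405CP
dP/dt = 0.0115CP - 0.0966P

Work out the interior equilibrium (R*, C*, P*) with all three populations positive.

R* ≈ 306, C* ≈ 8.4, P* ≈ 12.7

From dP/dt = 0: 0.0115C* = 0.0966, so C* = 8.4.
From dR/dt = 0: 1.06(1 - R*/360) = 0.0189·8.4, giving R* = 360·(1 - 0.15) = 306.
From dC/dt = 0: 0.00285·306 - 0.36 = 0.0405P*, so P* = 0.512/0.0405 = 12.7.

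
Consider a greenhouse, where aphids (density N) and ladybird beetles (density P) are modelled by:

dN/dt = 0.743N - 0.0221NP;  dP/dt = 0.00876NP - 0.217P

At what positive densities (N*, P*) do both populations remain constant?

N* ≈ 24.8, P* ≈ 33.6

Set dP/dt = 0 with P > 0: 0.00876N - 0.217 = 0, so N* = 0.217/0.00876 = 24.8.
Set dN/dt = 0 with N > 0: 0.743 - 0.0221P = 0, so P* = 0.743/0.0221 = 33.6.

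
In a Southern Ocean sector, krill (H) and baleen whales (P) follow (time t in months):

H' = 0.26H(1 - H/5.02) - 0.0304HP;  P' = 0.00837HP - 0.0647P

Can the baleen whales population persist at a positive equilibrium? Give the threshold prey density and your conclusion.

The predator equation gives dP/dt > 0 only when H > 0.0647/0.00837 = 7.73.
Without the predator, H → K = 5.02. Since 5.02 < 7.73, the predator cannot invade.

Threshold H = 7.73; K < 7.73, so no, the predator goes extinct.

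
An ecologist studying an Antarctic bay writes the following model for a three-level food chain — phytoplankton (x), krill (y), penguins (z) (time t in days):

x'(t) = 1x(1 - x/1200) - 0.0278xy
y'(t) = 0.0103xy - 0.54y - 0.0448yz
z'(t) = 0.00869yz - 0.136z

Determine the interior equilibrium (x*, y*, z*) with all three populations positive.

From dz/dt = 0: 0.00869y* = 0.136, so y* = 15.7.
From dx/dt = 0: 1(1 - x*/1200) = 0.0278·15.7, giving x* = 1200·(1 - 0.435) = 678.
From dy/dt = 0: 0.0103·678 - 0.54 = 0.0448z*, so z* = 6.44/0.0448 = 144.

x* ≈ 678, y* ≈ 15.7, z* ≈ 144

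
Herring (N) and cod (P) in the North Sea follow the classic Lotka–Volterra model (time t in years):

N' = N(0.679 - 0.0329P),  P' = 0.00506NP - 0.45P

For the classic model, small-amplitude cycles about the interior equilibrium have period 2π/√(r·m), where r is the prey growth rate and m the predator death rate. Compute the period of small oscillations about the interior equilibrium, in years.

Here r = 0.679 and m = 0.45, so r·m = 0.306.
ω = √0.306 = 0.553 per year, hence T = 2π/ω ≈ 11.4 years.

T ≈ 11.4 years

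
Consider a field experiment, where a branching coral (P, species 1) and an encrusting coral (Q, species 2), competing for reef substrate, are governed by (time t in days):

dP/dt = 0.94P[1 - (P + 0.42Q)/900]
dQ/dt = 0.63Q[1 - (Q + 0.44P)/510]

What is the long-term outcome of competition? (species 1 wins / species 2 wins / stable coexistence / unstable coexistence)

stable coexistence

Compare the nullcline intercepts: K1/α12 = 900/0.42 = 2140 > K2 = 510; K2/α21 = 510/0.44 = 1160 > K1 = 900.
Since both inequalities hold, each species can invade when rare, so the interior equilibrium is stable.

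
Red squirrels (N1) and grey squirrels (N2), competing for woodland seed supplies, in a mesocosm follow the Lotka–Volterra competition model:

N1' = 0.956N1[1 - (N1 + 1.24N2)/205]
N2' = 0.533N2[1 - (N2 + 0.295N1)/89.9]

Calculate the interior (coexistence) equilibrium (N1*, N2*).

Setting both brackets to zero gives the nullclines N1 + 1.24N2 = 205 and 0.295N1 + N2 = 89.9.
Substituting N2 = 89.9 - 0.295N1 into the first: N1(1 - 1.24·0.295) = 205 - 1.24·89.9.
So N1* = 93.5/0.634 = 147, and then N2* = 89.9 - 0.295·147 = 46.4.

N1* ≈ 147, N2* ≈ 46.4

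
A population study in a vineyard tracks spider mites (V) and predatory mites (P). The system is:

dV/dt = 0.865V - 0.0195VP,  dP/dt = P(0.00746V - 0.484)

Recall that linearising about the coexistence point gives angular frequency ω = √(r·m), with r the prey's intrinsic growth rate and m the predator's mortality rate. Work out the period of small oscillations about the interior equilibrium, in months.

T ≈ 9.71 months

Here r = 0.865 and m = 0.484, so r·m = 0.419.
ω = √0.419 = 0.647 per month, hence T = 2π/ω ≈ 9.71 months.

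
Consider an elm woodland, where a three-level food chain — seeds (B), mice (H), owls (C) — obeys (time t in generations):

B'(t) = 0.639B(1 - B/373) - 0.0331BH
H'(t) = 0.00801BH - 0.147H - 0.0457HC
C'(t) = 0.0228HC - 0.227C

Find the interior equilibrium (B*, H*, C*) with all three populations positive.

From dC/dt = 0: 0.0228H* = 0.227, so H* = 9.96.
From dB/dt = 0: 0.639(1 - B*/373) = 0.0331·9.96, giving B* = 373·(1 - 0.516) = 181.
From dH/dt = 0: 0.00801·181 - 0.147 = 0.0457C*, so C* = 1.3/0.0457 = 28.4.

B* ≈ 181, H* ≈ 9.96, C* ≈ 28.4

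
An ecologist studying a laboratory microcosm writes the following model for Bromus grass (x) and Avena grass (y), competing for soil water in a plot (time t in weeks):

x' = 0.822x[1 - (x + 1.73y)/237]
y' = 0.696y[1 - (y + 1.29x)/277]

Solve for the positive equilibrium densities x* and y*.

x* ≈ 197, y* ≈ 23.3

Setting both brackets to zero gives the nullclines x + 1.73y = 237 and 1.29x + y = 277.
Substituting y = 277 - 1.29x into the first: x(1 - 1.73·1.29) = 237 - 1.73·277.
So x* = -242/-1.23 = 197, and then y* = 277 - 1.29·197 = 23.3.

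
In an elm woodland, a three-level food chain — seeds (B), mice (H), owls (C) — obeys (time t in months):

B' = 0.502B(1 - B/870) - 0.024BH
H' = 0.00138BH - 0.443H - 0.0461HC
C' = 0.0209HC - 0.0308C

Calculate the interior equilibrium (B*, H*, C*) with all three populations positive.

B* ≈ 809, H* ≈ 1.47, C* ≈ 14.6

From dC/dt = 0: 0.0209H* = 0.0308, so H* = 1.47.
From dB/dt = 0: 0.502(1 - B*/870) = 0.024·1.47, giving B* = 870·(1 - 0.0705) = 809.
From dH/dt = 0: 0.00138·809 - 0.443 = 0.0461C*, so C* = 0.673/0.0461 = 14.6.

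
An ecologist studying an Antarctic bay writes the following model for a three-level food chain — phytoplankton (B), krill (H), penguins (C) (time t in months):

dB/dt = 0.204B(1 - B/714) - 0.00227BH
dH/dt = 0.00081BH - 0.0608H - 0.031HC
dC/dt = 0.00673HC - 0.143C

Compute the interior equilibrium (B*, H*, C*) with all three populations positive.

From dC/dt = 0: 0.00673H* = 0.143, so H* = 21.2.
From dB/dt = 0: 0.204(1 - B*/714) = 0.00227·21.2, giving B* = 714·(1 - 0.236) = 545.
From dH/dt = 0: 0.00081·545 - 0.0608 = 0.031C*, so C* = 0.381/0.031 = 12.3.

B* ≈ 545, H* ≈ 21.2, C* ≈ 12.3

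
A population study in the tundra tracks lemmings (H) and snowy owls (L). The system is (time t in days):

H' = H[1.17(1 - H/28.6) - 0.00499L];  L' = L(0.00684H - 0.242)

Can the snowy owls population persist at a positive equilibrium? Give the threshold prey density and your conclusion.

The predator equation gives dL/dt > 0 only when H > 0.242/0.00684 = 35.4.
Without the predator, H → K = 28.6. Since 28.6 < 35.4, the predator cannot invade.

Threshold H = 35.4; K < 35.4, so no, the predator goes extinct.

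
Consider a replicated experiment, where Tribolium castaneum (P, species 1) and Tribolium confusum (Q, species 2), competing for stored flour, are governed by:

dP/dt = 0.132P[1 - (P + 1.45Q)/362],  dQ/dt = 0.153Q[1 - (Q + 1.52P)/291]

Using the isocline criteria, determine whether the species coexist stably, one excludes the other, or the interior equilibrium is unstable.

Compare the nullcline intercepts: K1/α12 = 362/1.45 = 250 < K2 = 291; K2/α21 = 291/1.52 = 191 < K1 = 362.
Since both are reversed, neither can invade when rare; the interior point is a saddle.

unstable coexistence (outcome depends on initial conditions)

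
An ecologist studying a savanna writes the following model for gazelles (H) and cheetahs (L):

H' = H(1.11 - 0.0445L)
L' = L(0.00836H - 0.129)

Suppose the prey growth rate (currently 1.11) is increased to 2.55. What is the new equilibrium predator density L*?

At the interior fixed point, setting dH/dt = 0 with H > 0 fixes L* = (prey growth rate)/(HL coefficient) — independent of the other coefficients.
With the change, L* = 2.55/0.0445 = 57.3; it rises from 24.9.

L* ≈ 57.3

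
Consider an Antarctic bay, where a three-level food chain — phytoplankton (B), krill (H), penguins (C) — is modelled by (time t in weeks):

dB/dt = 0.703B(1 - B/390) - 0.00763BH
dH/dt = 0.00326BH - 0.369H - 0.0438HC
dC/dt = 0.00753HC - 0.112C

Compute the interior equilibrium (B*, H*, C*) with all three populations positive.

From dC/dt = 0: 0.00753H* = 0.112, so H* = 14.9.
From dB/dt = 0: 0.703(1 - B*/390) = 0.00763·14.9, giving B* = 390·(1 - 0.161) = 327.
From dH/dt = 0: 0.00326·327 - 0.369 = 0.0438C*, so C* = 0.697/0.0438 = 15.9.

B* ≈ 327, H* ≈ 14.9, C* ≈ 15.9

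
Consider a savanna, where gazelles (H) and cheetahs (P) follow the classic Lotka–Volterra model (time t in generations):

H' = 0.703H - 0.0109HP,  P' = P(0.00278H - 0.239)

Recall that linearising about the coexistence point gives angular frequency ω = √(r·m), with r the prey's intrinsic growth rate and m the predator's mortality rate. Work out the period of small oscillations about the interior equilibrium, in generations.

T ≈ 15.3 generations

Here r = 0.703 and m = 0.239, so r·m = 0.168.
ω = √0.168 = 0.41 per generation, hence T = 2π/ω ≈ 15.3 generations.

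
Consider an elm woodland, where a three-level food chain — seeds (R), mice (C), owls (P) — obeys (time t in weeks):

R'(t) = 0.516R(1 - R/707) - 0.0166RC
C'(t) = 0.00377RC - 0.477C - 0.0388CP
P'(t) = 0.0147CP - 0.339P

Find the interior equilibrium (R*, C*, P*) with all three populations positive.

R* ≈ 182, C* ≈ 23.1, P* ≈ 5.44

From dP/dt = 0: 0.0147C* = 0.339, so C* = 23.1.
From dR/dt = 0: 0.516(1 - R*/707) = 0.0166·23.1, giving R* = 707·(1 - 0.742) = 182.
From dC/dt = 0: 0.00377·182 - 0.477 = 0.0388P*, so P* = 0.211/0.0388 = 5.44.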